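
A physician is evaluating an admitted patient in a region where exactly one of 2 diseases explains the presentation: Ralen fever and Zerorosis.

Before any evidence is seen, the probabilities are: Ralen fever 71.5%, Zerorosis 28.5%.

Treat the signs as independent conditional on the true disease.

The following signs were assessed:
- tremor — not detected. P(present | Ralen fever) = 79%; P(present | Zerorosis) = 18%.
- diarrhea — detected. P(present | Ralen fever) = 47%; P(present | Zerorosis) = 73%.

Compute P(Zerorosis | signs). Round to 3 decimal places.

0.707

For each hypothesis, the unnormalized posterior weight is prior × product of the sign likelihoods (using 1 − P(present | H) for each absent sign):
  Ralen fever: 0.715 × (1 − 0.79) × 0.47 = 0.07057
  Zerorosis: 0.285 × (1 − 0.18) × 0.73 = 0.1706
Marginal likelihood of the evidence = 0.24117.
P(Zerorosis | evidence) = 0.1706 / 0.24117 ≈ 0.707.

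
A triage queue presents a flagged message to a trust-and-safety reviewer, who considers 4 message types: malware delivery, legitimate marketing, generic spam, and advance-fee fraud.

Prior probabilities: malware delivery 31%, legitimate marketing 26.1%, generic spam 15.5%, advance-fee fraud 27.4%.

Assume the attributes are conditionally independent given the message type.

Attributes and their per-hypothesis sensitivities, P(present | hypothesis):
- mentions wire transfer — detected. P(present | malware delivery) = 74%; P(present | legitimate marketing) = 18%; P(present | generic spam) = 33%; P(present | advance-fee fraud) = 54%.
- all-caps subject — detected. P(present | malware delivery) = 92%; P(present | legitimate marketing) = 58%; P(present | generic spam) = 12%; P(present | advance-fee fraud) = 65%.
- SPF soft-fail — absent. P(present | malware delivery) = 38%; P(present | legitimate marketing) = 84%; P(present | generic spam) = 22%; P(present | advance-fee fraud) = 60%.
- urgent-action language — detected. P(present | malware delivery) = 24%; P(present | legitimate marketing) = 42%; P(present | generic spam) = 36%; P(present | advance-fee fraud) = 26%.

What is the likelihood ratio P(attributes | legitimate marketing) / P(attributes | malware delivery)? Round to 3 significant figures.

Joint likelihood of the attribute pattern under each hypothesis (using 1 − P(present | H) for each absent attribute):
  legitimate marketing: 0.18 × 0.58 × (1 − 0.84) × 0.42 = 0.0070157
  malware delivery: 0.74 × 0.92 × (1 − 0.38) × 0.24 = 0.1013
Bayes factor = 0.0070157 / 0.1013 ≈ 0.0693

0.0693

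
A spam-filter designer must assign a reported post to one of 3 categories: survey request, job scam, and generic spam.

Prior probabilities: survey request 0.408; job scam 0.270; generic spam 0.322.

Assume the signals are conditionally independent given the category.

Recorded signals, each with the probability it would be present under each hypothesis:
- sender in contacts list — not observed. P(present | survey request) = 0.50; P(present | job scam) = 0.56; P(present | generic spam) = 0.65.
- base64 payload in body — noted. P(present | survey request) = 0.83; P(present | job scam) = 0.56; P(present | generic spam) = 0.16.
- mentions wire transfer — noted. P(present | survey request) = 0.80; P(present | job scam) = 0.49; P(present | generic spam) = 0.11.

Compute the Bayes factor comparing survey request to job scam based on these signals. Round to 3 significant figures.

The Bayes factor is the ratio of the joint likelihoods of the signal pattern under the two hypotheses (using 1 − P(present | H) for each absent signal).
  survey request: (1 − 0.50) × 0.83 × 0.80 = 0.332
  job scam: (1 − 0.56) × 0.56 × 0.49 = 0.12074
Bayes factor = 0.332 / 0.12074 ≈ 2.75

2.75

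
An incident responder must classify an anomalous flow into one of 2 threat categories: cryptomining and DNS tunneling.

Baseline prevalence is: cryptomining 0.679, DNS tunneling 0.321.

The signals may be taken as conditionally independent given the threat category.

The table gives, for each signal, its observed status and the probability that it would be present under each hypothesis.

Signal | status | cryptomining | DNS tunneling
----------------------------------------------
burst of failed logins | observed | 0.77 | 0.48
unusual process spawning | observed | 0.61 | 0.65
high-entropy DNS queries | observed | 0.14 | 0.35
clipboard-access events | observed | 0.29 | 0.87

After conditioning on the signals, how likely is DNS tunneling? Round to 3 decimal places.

Multiply each prior by the joint likelihood of the signal pattern:
  cryptomining: 0.679 × 0.77 × 0.61 × 0.14 × 0.29 = 0.012948
  DNS tunneling: 0.321 × 0.48 × 0.65 × 0.35 × 0.87 = 0.030496
Marginal likelihood of the evidence = 0.043445.
P(DNS tunneling | evidence) = 0.030496 / 0.043445 ≈ 0.702.

0.702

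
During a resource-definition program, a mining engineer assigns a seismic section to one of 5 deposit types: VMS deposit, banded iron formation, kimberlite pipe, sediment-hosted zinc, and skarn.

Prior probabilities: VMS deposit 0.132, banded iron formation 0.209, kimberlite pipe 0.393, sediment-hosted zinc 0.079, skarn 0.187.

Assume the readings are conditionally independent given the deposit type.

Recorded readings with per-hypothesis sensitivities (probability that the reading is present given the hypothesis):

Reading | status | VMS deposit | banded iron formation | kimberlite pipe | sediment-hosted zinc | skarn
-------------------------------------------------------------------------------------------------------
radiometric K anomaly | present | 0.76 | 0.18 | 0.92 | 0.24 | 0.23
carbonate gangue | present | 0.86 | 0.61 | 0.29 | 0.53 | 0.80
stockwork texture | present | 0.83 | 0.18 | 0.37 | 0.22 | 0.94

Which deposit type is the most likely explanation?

For each hypothesis, the unnormalized posterior weight is prior × product of the reading likelihoods:
  VMS deposit: 0.132 × 0.76 × 0.86 × 0.83 = 0.071608
  banded iron formation: 0.209 × 0.18 × 0.61 × 0.18 = 0.0041307
  kimberlite pipe: 0.393 × 0.92 × 0.29 × 0.37 = 0.038795
  sediment-hosted zinc: 0.079 × 0.24 × 0.53 × 0.22 = 0.0022107
  skarn: 0.187 × 0.23 × 0.80 × 0.94 = 0.032344
The unnormalized weights sum to 0.14909.
P(VMS deposit | evidence) ≈ 0.071608 / 0.14909 ≈ 0.480
P(banded iron formation | evidence) ≈ 0.0041307 / 0.14909 ≈ 0.028
P(kimberlite pipe | evidence) ≈ 0.038795 / 0.14909 ≈ 0.260
P(sediment-hosted zinc | evidence) ≈ 0.0022107 / 0.14909 ≈ 0.015
P(skarn | evidence) ≈ 0.032344 / 0.14909 ≈ 0.217
The largest is 0.480, so VMS deposit is most probable.

VMS deposit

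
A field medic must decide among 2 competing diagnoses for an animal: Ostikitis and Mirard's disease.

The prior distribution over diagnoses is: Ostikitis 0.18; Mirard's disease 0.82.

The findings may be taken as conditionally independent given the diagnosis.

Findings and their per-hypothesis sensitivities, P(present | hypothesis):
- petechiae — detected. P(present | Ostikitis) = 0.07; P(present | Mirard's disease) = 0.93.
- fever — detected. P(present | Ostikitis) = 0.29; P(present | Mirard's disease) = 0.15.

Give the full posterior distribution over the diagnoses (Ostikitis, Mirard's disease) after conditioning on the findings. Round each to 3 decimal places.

0.031, 0.969

Multiply each prior by the joint likelihood of the evidence pattern:
  Ostikitis: 0.18 × 0.07 × 0.29 = 0.003654
  Mirard's disease: 0.82 × 0.93 × 0.15 = 0.11439
Marginal likelihood of the evidence = 0.11804.
P(Ostikitis | evidence) = 0.003654 / 0.11804 ≈ 0.031
P(Mirard's disease | evidence) = 0.11439 / 0.11804 ≈ 0.969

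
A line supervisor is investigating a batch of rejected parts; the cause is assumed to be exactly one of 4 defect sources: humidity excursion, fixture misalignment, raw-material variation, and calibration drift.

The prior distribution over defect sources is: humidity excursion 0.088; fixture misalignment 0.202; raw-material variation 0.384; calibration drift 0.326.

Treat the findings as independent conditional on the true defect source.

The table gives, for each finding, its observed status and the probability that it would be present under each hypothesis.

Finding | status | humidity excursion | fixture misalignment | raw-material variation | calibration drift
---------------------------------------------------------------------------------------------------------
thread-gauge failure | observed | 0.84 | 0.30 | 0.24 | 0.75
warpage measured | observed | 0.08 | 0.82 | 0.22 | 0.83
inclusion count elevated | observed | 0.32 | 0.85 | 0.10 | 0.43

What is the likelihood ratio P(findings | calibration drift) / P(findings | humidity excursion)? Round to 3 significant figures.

Joint likelihood of the evidence pattern under each hypothesis:
  calibration drift: 0.75 × 0.83 × 0.43 = 0.26767
  humidity excursion: 0.84 × 0.08 × 0.32 = 0.021504
Bayes factor = 0.26767 / 0.021504 ≈ 12.4

12.4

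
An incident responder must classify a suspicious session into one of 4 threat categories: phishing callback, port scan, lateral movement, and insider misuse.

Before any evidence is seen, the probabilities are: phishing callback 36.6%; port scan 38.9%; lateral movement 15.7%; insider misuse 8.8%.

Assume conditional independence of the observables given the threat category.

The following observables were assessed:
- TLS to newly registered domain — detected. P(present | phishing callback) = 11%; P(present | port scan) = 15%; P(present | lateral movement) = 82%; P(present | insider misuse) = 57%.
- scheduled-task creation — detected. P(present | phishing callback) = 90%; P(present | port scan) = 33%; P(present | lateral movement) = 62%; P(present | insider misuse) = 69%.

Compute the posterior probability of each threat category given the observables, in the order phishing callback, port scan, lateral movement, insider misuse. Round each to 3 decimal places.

0.213, 0.113, 0.470, 0.204

Multiply each prior by the joint likelihood of the observable pattern:
  phishing callback: 0.366 × 0.11 × 0.90 = 0.036234
  port scan: 0.389 × 0.15 × 0.33 = 0.019256
  lateral movement: 0.157 × 0.82 × 0.62 = 0.079819
  insider misuse: 0.088 × 0.57 × 0.69 = 0.03461
Normalizing constant Z = 0.036234 + 0.019256 + 0.079819 + 0.03461 = 0.16992.
P(phishing callback | evidence) = 0.036234 / 0.16992 ≈ 0.213
P(port scan | evidence) = 0.019256 / 0.16992 ≈ 0.113
P(lateral movement | evidence) = 0.079819 / 0.16992 ≈ 0.470
P(insider misuse | evidence) = 0.03461 / 0.16992 ≈ 0.204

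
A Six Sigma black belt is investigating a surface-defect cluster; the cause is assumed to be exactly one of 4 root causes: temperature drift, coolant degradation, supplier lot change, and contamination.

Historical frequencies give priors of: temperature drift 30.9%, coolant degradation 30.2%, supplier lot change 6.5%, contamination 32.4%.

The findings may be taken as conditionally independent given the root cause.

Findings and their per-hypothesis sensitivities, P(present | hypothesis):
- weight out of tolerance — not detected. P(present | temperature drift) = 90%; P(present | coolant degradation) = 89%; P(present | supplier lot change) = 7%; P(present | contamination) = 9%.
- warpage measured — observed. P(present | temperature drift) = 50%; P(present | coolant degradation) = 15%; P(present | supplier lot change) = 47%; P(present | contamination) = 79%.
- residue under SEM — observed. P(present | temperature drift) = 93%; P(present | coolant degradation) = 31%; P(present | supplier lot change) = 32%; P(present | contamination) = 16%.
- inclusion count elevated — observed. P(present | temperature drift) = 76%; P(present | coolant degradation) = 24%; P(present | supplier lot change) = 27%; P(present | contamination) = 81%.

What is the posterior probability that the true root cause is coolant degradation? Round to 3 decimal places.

0.008

For each hypothesis, the unnormalized posterior weight is prior × product of the finding likelihoods (using 1 − P(present | H) for each absent finding):
  temperature drift: 0.309 × (1 − 0.90) × 0.50 × 0.93 × 0.76 = 0.01092
  coolant degradation: 0.302 × (1 − 0.89) × 0.15 × 0.31 × 0.24 = 0.00037074
  supplier lot change: 0.065 × (1 − 0.07) × 0.47 × 0.32 × 0.27 = 0.0024548
  contamination: 0.324 × (1 − 0.09) × 0.79 × 0.16 × 0.81 = 0.030187
Marginal likelihood of the evidence = 0.043932.
P(coolant degradation | evidence) = 0.00037074 / 0.043932 ≈ 0.008.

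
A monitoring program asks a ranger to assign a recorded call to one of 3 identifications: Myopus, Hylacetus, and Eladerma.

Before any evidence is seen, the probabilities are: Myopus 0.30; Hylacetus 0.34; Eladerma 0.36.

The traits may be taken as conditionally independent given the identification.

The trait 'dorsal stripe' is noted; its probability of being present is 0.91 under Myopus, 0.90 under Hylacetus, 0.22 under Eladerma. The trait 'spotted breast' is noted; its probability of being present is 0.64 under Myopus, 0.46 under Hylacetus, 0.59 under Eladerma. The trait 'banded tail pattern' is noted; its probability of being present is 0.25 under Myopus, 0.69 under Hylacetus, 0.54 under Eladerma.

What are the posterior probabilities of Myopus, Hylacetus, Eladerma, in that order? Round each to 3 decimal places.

Multiply each prior by the joint likelihood of the trait pattern:
  Myopus: 0.30 × 0.91 × 0.64 × 0.25 = 0.04368
  Hylacetus: 0.34 × 0.90 × 0.46 × 0.69 = 0.097124
  Eladerma: 0.36 × 0.22 × 0.59 × 0.54 = 0.025233
The unnormalized weights sum to 0.16604.
P(Myopus | evidence) = 0.04368 / 0.16604 ≈ 0.263
P(Hylacetus | evidence) = 0.097124 / 0.16604 ≈ 0.585
P(Eladerma | evidence) = 0.025233 / 0.16604 ≈ 0.152

0.263, 0.585, 0.152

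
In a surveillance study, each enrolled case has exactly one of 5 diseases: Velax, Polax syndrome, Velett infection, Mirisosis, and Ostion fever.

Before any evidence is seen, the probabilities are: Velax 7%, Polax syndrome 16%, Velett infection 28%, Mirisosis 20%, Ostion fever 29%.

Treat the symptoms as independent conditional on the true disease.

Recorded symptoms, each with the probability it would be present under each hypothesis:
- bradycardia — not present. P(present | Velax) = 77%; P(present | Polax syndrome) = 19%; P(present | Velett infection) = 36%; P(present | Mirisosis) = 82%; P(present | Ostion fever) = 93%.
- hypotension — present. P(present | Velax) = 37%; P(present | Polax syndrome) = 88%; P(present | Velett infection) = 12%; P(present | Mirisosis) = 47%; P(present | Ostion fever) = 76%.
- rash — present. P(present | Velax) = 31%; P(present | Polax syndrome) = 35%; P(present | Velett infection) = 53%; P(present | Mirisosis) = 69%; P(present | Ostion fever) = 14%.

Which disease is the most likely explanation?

By Bayes' rule with conditional independence, the unnormalized weight for each hypothesis is prior × ∏ likelihoods (using 1 − P(present | H) for each absent symptom):
  Velax: 0.07 × (1 − 0.77) × 0.37 × 0.31 = 0.0018467
  Polax syndrome: 0.16 × (1 − 0.19) × 0.88 × 0.35 = 0.039917
  Velett infection: 0.28 × (1 − 0.36) × 0.12 × 0.53 = 0.011397
  Mirisosis: 0.20 × (1 − 0.82) × 0.47 × 0.69 = 0.011675
  Ostion fever: 0.29 × (1 − 0.93) × 0.76 × 0.14 = 0.0021599
The unnormalized weights sum to 0.066995.
P(Velax | evidence) ≈ 0.0018467 / 0.066995 ≈ 0.028
P(Polax syndrome | evidence) ≈ 0.039917 / 0.066995 ≈ 0.596
P(Velett infection | evidence) ≈ 0.011397 / 0.066995 ≈ 0.170
P(Mirisosis | evidence) ≈ 0.011675 / 0.066995 ≈ 0.174
P(Ostion fever | evidence) ≈ 0.0021599 / 0.066995 ≈ 0.032
The largest is 0.596, so Polax syndrome is most probable.

Polax syndrome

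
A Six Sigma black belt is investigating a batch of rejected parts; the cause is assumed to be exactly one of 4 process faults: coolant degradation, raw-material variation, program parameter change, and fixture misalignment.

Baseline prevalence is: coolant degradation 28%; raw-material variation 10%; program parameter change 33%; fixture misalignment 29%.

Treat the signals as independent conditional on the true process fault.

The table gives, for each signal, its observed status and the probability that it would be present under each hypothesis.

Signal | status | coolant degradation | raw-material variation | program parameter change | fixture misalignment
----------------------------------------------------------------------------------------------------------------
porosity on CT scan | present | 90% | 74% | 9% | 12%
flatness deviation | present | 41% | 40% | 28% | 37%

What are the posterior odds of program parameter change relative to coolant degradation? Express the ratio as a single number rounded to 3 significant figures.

0.0805

Unnormalized posterior weight (prior times the signal likelihoods) for each of the two hypotheses:
  program parameter change: 0.33 × 0.09 × 0.28 = 0.008316
  coolant degradation: 0.28 × 0.90 × 0.41 = 0.10332
Posterior odds = 0.008316 / 0.10332 ≈ 0.0805.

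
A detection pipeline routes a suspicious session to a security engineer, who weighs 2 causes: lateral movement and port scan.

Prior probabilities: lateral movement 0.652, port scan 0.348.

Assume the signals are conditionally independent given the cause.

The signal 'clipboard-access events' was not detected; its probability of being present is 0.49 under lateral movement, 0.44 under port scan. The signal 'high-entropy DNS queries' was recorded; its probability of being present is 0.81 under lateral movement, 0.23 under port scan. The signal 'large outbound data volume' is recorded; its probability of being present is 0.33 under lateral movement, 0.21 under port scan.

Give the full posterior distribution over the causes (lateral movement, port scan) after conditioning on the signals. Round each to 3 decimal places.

0.904, 0.096

Multiply each prior by the joint likelihood of the signal pattern (using 1 − P(present | H) for each absent signal):
  lateral movement: 0.652 × (1 − 0.49) × 0.81 × 0.33 = 0.088883
  port scan: 0.348 × (1 − 0.44) × 0.23 × 0.21 = 0.0094127
The unnormalized weights sum to 0.098295.
P(lateral movement | evidence) = 0.088883 / 0.098295 ≈ 0.904
P(port scan | evidence) = 0.0094127 / 0.098295 ≈ 0.096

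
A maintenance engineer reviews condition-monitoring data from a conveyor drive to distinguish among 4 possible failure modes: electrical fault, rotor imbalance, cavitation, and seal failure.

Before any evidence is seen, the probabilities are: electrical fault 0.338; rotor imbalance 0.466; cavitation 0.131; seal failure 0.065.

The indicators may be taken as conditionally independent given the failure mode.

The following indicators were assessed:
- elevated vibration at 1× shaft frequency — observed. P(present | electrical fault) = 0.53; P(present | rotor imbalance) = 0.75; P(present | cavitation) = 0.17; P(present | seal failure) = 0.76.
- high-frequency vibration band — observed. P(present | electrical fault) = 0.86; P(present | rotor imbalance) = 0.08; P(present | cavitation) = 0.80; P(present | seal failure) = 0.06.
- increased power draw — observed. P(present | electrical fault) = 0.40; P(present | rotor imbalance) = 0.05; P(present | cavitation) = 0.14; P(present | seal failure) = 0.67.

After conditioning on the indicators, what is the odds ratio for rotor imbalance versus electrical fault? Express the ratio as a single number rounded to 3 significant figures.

0.0227

The normalizing constant cancels in an odds ratio, so compute prior × likelihood for the two hypotheses only:
  rotor imbalance: 0.466 × 0.75 × 0.08 × 0.05 = 0.001398
  electrical fault: 0.338 × 0.53 × 0.86 × 0.40 = 0.061624
Odds(rotor imbalance : electrical fault) = 0.001398 / 0.061624 ≈ 0.0227.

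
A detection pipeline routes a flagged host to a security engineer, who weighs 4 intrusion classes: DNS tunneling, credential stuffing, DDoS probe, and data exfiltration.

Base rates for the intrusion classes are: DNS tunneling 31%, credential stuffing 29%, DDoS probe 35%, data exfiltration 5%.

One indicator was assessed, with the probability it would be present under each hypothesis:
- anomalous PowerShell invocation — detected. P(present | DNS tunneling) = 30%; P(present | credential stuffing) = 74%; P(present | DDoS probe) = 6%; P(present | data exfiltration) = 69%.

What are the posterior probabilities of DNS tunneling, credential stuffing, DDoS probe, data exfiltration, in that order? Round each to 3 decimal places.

0.256, 0.591, 0.058, 0.095

For each hypothesis, the unnormalized posterior weight is prior × likelihood:
  DNS tunneling: 0.31 × 0.30 = 0.093
  credential stuffing: 0.29 × 0.74 = 0.2146
  DDoS probe: 0.35 × 0.06 = 0.021
  data exfiltration: 0.05 × 0.69 = 0.0345
The unnormalized weights sum to 0.3631.
P(DNS tunneling | evidence) = 0.093 / 0.3631 ≈ 0.256
P(credential stuffing | evidence) = 0.2146 / 0.3631 ≈ 0.591
P(DDoS probe | evidence) = 0.021 / 0.3631 ≈ 0.058
P(data exfiltration | evidence) = 0.0345 / 0.3631 ≈ 0.095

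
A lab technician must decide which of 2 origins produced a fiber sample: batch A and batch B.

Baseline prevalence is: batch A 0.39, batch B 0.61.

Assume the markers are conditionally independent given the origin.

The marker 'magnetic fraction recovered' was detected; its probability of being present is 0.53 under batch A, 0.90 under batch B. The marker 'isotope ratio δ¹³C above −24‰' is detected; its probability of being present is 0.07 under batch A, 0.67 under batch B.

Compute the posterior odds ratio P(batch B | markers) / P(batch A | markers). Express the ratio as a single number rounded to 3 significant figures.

25.4

The normalizing constant cancels in an odds ratio, so compute prior × likelihood for the two hypotheses only:
  batch B: 0.61 × 0.90 × 0.67 = 0.36783
  batch A: 0.39 × 0.53 × 0.07 = 0.014469
Odds(batch B : batch A) = 0.36783 / 0.014469 ≈ 25.4.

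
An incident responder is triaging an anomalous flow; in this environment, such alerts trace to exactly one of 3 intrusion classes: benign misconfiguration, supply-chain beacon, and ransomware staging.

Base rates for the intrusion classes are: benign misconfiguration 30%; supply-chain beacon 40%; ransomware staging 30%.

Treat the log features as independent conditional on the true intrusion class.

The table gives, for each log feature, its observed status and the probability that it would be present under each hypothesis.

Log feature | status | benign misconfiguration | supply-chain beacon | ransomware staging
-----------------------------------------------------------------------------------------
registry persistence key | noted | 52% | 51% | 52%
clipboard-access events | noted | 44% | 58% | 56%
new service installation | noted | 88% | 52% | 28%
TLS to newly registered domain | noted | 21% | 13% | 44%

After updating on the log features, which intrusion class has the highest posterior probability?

benign misconfiguration

By Bayes' rule with conditional independence, the unnormalized weight for each hypothesis is prior × ∏ likelihoods:
  benign misconfiguration: 0.30 × 0.52 × 0.44 × 0.88 × 0.21 = 0.012685
  supply-chain beacon: 0.40 × 0.51 × 0.58 × 0.52 × 0.13 = 0.0079984
  ransomware staging: 0.30 × 0.52 × 0.56 × 0.28 × 0.44 = 0.010763
Marginal likelihood of the evidence = 0.031446.
P(benign misconfiguration | evidence) ≈ 0.012685 / 0.031446 ≈ 0.403
P(supply-chain beacon | evidence) ≈ 0.0079984 / 0.031446 ≈ 0.254
P(ransomware staging | evidence) ≈ 0.010763 / 0.031446 ≈ 0.342
The largest is 0.403, so benign misconfiguration is most probable.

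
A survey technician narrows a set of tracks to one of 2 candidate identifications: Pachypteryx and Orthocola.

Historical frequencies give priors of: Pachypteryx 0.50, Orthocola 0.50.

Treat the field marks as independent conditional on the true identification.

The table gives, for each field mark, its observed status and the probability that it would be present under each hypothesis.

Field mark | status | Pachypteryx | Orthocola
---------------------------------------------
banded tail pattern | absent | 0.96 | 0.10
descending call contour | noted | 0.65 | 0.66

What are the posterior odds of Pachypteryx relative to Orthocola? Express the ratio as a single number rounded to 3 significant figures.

Unnormalized posterior weight (prior times the field mark likelihoods) for each of the two hypotheses (using 1 − P(present | H) for each absent field mark):
  Pachypteryx: 0.50 × (1 − 0.96) × 0.65 = 0.013
  Orthocola: 0.50 × (1 − 0.10) × 0.66 = 0.297
Posterior odds = 0.013 / 0.297 ≈ 0.0438.

0.0438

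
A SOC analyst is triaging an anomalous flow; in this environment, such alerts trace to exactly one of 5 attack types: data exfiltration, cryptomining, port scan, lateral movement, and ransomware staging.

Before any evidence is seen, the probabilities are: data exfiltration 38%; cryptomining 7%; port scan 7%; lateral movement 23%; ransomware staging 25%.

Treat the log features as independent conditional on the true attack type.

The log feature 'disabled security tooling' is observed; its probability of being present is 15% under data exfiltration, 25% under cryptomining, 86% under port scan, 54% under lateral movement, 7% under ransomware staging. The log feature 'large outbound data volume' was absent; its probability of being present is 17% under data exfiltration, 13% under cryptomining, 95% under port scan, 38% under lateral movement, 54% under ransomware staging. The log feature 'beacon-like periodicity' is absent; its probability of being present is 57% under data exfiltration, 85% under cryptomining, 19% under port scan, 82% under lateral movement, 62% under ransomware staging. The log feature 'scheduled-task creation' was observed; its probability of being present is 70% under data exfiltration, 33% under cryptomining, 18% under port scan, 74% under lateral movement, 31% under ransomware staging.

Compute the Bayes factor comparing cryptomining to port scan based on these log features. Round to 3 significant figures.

Take the product of per-log feature likelihoods under each hypothesis (using 1 − P(present | H) for each absent log feature), then divide.
  cryptomining: 0.25 × (1 − 0.13) × (1 − 0.85) × 0.33 = 0.010766
  port scan: 0.86 × (1 − 0.95) × (1 − 0.19) × 0.18 = 0.0062694
Bayes factor = 0.010766 / 0.0062694 ≈ 1.72

1.72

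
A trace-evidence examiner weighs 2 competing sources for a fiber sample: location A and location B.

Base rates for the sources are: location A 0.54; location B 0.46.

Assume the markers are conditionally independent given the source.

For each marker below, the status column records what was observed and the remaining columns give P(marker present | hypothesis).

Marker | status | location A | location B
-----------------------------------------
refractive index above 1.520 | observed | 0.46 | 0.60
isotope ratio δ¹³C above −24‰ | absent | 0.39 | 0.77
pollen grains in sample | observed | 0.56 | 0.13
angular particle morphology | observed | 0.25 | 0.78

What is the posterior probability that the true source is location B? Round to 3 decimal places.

0.233

For each hypothesis, the unnormalized posterior weight is prior × product of the marker likelihoods (using 1 − P(present | H) for each absent marker):
  location A: 0.54 × 0.46 × (1 − 0.39) × 0.56 × 0.25 = 0.021213
  location B: 0.46 × 0.60 × (1 − 0.77) × 0.13 × 0.78 = 0.0064369
The unnormalized weights sum to 0.02765.
P(location B | evidence) = 0.0064369 / 0.02765 ≈ 0.233.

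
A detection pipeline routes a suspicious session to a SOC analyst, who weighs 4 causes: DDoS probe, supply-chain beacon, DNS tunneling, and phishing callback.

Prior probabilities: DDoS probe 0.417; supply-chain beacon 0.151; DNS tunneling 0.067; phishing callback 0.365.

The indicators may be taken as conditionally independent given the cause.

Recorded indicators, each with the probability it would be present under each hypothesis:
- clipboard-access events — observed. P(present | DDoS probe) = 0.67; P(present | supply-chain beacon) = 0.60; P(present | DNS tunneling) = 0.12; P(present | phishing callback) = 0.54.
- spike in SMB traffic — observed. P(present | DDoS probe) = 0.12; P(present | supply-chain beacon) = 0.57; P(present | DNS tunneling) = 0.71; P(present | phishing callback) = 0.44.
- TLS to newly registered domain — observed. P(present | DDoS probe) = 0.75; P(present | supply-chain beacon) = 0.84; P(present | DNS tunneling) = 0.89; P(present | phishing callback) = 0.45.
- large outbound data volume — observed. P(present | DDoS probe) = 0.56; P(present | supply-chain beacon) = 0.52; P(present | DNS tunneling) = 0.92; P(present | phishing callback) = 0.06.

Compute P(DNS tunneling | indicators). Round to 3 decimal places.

0.107

Multiply each prior by the joint likelihood of the indicator pattern:
  DDoS probe: 0.417 × 0.67 × 0.12 × 0.75 × 0.56 = 0.014081
  supply-chain beacon: 0.151 × 0.60 × 0.57 × 0.84 × 0.52 = 0.022557
  DNS tunneling: 0.067 × 0.12 × 0.71 × 0.89 × 0.92 = 0.004674
  phishing callback: 0.365 × 0.54 × 0.44 × 0.45 × 0.06 = 0.0023415
The unnormalized weights sum to 0.043654.
P(DNS tunneling | evidence) = 0.004674 / 0.043654 ≈ 0.107.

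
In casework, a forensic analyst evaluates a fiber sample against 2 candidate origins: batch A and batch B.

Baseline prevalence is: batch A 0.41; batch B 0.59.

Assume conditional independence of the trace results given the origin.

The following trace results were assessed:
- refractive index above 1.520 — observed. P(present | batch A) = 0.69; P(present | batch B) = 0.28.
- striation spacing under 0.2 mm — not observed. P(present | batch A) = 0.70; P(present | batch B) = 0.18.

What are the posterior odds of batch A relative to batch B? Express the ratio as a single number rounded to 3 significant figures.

0.627

The normalizing constant cancels in an odds ratio, so compute prior × likelihood for the two hypotheses only (using 1 − P(present | H) for each absent trace result):
  batch A: 0.41 × 0.69 × (1 − 0.70) = 0.08487
  batch B: 0.59 × 0.28 × (1 − 0.18) = 0.13546
Posterior odds = 0.08487 / 0.13546 ≈ 0.627.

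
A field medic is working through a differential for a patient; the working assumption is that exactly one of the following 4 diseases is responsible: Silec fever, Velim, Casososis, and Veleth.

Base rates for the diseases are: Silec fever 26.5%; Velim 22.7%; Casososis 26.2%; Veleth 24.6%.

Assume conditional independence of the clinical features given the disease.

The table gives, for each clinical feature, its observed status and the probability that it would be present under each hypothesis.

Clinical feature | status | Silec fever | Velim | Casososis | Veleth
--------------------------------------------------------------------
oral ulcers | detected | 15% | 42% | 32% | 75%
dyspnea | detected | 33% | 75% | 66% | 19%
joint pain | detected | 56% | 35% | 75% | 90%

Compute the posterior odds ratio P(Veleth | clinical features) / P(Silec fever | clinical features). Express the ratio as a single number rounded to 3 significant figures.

4.29

Unnormalized posterior weight (prior times the clinical feature likelihoods) for each of the two hypotheses:
  Veleth: 0.246 × 0.75 × 0.19 × 0.90 = 0.03155
  Silec fever: 0.265 × 0.15 × 0.33 × 0.56 = 0.0073458
Posterior odds = 0.03155 / 0.0073458 ≈ 4.29.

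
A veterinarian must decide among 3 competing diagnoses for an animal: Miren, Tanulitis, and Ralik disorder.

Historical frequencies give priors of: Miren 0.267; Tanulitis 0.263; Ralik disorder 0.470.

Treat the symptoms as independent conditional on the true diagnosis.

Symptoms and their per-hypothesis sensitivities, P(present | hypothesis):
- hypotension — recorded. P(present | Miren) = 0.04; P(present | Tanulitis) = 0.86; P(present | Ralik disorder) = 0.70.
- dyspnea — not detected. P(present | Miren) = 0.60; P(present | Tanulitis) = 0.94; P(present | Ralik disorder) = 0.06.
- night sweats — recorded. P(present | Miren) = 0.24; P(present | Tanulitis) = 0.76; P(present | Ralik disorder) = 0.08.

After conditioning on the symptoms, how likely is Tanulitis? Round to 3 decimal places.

0.286

For each hypothesis, the unnormalized posterior weight is prior × product of the symptom likelihoods (using 1 − P(present | H) for each absent symptom):
  Miren: 0.267 × 0.04 × (1 − 0.60) × 0.24 = 0.0010253
  Tanulitis: 0.263 × 0.86 × (1 − 0.94) × 0.76 = 0.010314
  Ralik disorder: 0.470 × 0.70 × (1 − 0.06) × 0.08 = 0.024741
The unnormalized weights sum to 0.03608.
P(Tanulitis | evidence) = 0.010314 / 0.03608 ≈ 0.286.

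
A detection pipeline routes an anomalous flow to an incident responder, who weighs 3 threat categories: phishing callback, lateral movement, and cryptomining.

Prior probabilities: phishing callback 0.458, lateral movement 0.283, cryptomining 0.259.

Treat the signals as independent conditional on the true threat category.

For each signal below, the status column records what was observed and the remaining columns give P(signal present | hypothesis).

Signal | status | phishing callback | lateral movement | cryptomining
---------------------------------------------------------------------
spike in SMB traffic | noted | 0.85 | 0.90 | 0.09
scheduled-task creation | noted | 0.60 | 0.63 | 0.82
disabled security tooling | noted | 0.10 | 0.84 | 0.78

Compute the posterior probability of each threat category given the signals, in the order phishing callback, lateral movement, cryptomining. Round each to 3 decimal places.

0.135, 0.779, 0.086

By Bayes' rule with conditional independence, the unnormalized weight for each hypothesis is prior × ∏ likelihoods:
  phishing callback: 0.458 × 0.85 × 0.60 × 0.10 = 0.023358
  lateral movement: 0.283 × 0.90 × 0.63 × 0.84 = 0.13479
  cryptomining: 0.259 × 0.09 × 0.82 × 0.78 = 0.014909
The unnormalized weights sum to 0.17305.
P(phishing callback | evidence) = 0.023358 / 0.17305 ≈ 0.135
P(lateral movement | evidence) = 0.13479 / 0.17305 ≈ 0.779
P(cryptomining | evidence) = 0.014909 / 0.17305 ≈ 0.086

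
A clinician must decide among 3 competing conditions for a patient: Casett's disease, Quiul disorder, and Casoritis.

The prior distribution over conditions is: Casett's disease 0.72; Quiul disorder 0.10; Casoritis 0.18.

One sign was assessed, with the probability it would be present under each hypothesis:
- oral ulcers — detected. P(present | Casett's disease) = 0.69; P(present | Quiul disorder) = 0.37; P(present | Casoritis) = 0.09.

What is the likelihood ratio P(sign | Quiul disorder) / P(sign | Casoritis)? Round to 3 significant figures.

The Bayes factor is the ratio of the two likelihoods.
  Quiul disorder: 0.37
  Casoritis: 0.09
Bayes factor = 0.37 / 0.09 ≈ 4.11

4.11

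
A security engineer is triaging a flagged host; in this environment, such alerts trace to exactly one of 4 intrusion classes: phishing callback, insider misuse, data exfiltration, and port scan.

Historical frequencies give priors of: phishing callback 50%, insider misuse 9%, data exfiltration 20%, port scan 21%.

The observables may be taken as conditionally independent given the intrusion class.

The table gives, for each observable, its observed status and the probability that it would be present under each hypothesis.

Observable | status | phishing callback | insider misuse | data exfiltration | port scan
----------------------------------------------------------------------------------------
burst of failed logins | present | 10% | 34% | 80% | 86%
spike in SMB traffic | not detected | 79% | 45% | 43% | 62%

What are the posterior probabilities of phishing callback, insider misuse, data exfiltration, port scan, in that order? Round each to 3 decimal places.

0.056, 0.090, 0.487, 0.367

For each hypothesis, the unnormalized posterior weight is prior × product of the observable likelihoods (using 1 − P(present | H) for each absent observable):
  phishing callback: 0.50 × 0.10 × (1 − 0.79) = 0.0105
  insider misuse: 0.09 × 0.34 × (1 − 0.45) = 0.01683
  data exfiltration: 0.20 × 0.80 × (1 − 0.43) = 0.0912
  port scan: 0.21 × 0.86 × (1 − 0.62) = 0.068628
Normalizing constant Z = 0.0105 + 0.01683 + 0.0912 + 0.068628 = 0.18716.
P(phishing callback | evidence) = 0.0105 / 0.18716 ≈ 0.056
P(insider misuse | evidence) = 0.01683 / 0.18716 ≈ 0.090
P(data exfiltration | evidence) = 0.0912 / 0.18716 ≈ 0.487
P(port scan | evidence) = 0.068628 / 0.18716 ≈ 0.367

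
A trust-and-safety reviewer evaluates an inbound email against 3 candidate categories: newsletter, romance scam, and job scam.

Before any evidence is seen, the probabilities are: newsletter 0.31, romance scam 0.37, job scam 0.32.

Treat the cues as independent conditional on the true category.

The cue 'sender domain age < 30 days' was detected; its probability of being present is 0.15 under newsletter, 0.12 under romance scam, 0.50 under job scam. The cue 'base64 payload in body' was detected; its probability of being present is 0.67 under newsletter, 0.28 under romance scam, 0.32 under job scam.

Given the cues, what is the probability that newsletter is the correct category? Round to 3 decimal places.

0.329

Multiply each prior by the joint likelihood of the cue pattern:
  newsletter: 0.31 × 0.15 × 0.67 = 0.031155
  romance scam: 0.37 × 0.12 × 0.28 = 0.012432
  job scam: 0.32 × 0.50 × 0.32 = 0.0512
Marginal likelihood of the evidence = 0.094787.
P(newsletter | evidence) = 0.031155 / 0.094787 ≈ 0.329.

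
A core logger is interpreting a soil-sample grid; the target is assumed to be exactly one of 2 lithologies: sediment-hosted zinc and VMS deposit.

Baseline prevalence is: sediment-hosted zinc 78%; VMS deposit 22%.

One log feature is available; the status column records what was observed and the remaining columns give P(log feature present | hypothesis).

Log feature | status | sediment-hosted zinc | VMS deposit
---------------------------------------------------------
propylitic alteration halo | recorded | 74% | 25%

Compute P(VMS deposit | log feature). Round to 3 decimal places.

0.087

Multiply each prior by the likelihood of the log feature:
  sediment-hosted zinc: 0.78 × 0.74 = 0.5772
  VMS deposit: 0.22 × 0.25 = 0.055
The unnormalized weights sum to 0.6322.
P(VMS deposit | evidence) = 0.055 / 0.6322 ≈ 0.087.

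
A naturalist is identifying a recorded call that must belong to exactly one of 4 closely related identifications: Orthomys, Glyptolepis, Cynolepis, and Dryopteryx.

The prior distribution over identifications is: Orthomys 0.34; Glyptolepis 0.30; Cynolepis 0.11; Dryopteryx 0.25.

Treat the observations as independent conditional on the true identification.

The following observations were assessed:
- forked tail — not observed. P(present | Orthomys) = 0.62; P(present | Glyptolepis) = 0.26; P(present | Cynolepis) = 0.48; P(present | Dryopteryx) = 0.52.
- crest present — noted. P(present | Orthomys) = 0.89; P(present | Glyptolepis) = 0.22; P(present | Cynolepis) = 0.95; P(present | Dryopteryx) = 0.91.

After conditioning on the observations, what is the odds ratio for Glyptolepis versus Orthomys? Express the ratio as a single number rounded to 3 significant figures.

0.425

The normalizing constant cancels in an odds ratio, so compute prior × likelihood for the two hypotheses only (using 1 − P(present | H) for each absent observation):
  Glyptolepis: 0.30 × (1 − 0.26) × 0.22 = 0.04884
  Orthomys: 0.34 × (1 − 0.62) × 0.89 = 0.11499
Odds(Glyptolepis : Orthomys) = 0.04884 / 0.11499 ≈ 0.425.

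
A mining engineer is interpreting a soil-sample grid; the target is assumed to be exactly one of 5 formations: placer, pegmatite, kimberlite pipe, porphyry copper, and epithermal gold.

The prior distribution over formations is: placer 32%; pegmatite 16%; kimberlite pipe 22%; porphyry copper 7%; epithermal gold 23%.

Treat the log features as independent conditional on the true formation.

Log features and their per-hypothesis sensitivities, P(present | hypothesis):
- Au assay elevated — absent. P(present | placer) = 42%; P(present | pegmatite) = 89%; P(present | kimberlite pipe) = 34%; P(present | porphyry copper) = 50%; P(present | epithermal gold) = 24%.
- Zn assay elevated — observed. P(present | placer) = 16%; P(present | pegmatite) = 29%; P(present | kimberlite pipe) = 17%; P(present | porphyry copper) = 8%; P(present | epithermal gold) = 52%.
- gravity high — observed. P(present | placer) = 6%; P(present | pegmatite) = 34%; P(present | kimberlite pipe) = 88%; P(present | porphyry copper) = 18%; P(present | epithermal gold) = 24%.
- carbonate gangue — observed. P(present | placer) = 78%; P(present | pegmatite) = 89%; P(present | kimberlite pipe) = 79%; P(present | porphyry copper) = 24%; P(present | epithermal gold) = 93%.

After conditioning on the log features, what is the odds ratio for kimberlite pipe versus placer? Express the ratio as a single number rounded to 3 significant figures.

The normalizing constant cancels in an odds ratio, so compute prior × likelihood for the two hypotheses only (using 1 − P(present | H) for each absent log feature):
  kimberlite pipe: 0.22 × (1 − 0.34) × 0.17 × 0.88 × 0.79 = 0.01716
  placer: 0.32 × (1 − 0.42) × 0.16 × 0.06 × 0.78 = 0.0013898
Odds(kimberlite pipe : placer) = 0.01716 / 0.0013898 ≈ 12.3.

12.3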